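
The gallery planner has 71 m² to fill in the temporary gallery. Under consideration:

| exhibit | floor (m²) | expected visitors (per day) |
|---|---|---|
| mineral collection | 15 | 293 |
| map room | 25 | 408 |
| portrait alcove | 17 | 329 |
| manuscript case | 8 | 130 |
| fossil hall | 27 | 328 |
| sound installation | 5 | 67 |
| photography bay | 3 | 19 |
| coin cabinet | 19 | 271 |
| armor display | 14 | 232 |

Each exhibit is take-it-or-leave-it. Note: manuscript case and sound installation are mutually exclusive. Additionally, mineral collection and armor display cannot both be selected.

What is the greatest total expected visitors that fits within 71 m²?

1179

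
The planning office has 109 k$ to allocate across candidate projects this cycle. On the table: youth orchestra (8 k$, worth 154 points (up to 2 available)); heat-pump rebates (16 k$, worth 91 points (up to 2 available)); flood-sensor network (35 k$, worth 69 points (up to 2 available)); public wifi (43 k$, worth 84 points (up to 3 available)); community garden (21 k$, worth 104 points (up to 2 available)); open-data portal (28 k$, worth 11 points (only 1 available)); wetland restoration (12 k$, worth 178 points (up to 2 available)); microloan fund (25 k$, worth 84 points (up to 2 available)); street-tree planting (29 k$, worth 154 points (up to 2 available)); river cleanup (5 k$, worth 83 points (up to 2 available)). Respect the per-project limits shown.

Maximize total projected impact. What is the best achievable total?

Filling by ratio: 2×youth orchestra + 2×heat-pump rebates + community garden + 2×wetland restoration + 2×river cleanup for 1116, with 6 k$ left unused.
The 53 k$ tied up in 2×heat-pump rebates and community garden is better spent on 2×street-tree planting — total rises to 1138 (108 k$).

1138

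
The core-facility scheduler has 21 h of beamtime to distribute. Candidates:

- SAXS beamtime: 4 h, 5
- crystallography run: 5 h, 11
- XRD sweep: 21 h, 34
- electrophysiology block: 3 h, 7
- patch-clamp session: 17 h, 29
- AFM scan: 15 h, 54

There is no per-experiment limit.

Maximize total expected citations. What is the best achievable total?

68

Ranking by ratio (expected citations/h): AFM scan 3.60, electrophysiology block 2.33, crystallography run 2.20.
Taking 2×electrophysiology block + AFM scan: 21 h used, 68 in expected citations.
Nothing else within 21 h beats 68.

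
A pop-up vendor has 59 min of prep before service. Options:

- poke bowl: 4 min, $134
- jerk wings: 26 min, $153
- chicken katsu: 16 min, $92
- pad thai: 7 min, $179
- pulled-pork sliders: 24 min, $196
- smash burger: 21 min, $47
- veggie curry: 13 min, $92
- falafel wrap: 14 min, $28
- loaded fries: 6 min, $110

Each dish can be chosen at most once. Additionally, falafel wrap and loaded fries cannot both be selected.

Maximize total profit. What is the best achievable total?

711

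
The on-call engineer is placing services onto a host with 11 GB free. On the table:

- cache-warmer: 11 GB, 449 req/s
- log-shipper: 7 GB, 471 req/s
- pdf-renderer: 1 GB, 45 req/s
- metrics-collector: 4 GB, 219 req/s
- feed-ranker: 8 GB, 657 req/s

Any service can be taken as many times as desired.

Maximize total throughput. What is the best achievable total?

3×pdf-renderer + feed-ranker uses 11 of the 11 GB and totals 792.
Every other selection either busts 11 GB or fails to beat 792.

792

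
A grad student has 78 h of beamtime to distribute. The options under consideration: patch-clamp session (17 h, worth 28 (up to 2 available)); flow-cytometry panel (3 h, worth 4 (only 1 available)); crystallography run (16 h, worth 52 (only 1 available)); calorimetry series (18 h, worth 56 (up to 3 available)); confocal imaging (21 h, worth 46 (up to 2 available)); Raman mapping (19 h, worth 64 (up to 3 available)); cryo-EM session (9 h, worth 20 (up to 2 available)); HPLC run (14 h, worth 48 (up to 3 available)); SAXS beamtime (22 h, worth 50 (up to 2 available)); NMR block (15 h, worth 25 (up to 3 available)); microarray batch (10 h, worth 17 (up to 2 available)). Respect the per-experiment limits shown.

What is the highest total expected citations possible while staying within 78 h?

260

Best packing: crystallography run + Raman mapping + 3×HPLC run — 77 h, 260 total.
That's the maximum — no swap from here does better than 260.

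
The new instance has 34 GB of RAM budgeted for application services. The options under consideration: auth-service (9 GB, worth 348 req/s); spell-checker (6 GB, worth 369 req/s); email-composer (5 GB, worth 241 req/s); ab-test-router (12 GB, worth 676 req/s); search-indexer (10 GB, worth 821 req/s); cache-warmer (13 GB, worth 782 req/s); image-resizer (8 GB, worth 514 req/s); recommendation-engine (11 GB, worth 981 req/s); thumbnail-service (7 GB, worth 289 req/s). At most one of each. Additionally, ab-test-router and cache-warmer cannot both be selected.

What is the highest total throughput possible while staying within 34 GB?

2584

A density-first pass picks email-composer + search-indexer + image-resizer + recommendation-engine — 2557 at 34 GB.
Dropping email-composer and image-resizer frees 13 GB; slotting in cache-warmer (13 GB) lifts the total to 2584 at 34 GB.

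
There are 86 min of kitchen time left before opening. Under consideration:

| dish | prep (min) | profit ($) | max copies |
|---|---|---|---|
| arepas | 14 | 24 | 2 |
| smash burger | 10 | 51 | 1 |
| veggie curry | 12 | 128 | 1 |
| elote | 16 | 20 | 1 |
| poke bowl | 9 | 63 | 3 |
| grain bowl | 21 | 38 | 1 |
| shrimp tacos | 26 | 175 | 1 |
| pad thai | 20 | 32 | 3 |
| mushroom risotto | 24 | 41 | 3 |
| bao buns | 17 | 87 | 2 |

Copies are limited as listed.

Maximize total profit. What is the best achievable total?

579

Best packing: veggie curry + 3×poke bowl + shrimp tacos + bao buns — 82 min, 579 total.
Every other selection either busts 86 min or exceeds an availability limit or fails to beat 579.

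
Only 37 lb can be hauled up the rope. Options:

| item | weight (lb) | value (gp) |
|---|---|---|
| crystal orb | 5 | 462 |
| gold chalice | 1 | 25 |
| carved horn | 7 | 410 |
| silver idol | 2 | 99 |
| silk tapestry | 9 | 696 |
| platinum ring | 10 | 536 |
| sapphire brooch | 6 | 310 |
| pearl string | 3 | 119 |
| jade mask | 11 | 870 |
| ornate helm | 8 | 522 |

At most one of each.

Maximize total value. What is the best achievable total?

2694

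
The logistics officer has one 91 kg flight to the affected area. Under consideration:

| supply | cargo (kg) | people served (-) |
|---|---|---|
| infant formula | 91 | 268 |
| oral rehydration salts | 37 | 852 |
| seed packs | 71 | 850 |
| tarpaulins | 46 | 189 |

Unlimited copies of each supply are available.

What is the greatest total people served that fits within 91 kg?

By people served per kg: oral rehydration salts 23.03, seed packs 11.97, tarpaulins 4.11, infant formula 2.95 lead.
The ratio ordering already packs tightly: 2×oral rehydration salts, 74 kg, 1704.
Every other selection either busts 91 kg or fails to beat 1704.

1704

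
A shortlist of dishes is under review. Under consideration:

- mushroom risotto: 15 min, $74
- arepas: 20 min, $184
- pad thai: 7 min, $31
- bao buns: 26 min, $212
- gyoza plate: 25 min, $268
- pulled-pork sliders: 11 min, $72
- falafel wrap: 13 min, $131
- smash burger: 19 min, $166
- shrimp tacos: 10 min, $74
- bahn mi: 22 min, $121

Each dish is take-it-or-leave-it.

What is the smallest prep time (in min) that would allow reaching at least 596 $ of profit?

Minimise min subject to total profit ≥ 596.
bao buns + gyoza plate + falafel wrap: 611 profit at 64 min.
Below 64 min the best achievable stays under 596.

64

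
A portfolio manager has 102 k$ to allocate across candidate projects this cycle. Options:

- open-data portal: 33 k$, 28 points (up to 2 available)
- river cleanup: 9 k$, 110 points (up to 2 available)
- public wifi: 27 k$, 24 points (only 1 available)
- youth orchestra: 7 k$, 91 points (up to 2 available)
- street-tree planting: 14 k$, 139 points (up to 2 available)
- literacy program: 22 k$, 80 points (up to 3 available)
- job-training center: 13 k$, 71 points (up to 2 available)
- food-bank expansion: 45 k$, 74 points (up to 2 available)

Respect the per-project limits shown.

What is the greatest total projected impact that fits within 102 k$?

831

Density check — youth orchestra 13.00, river cleanup 12.22, street-tree planting 9.93, job-training center 5.46 are the best per k$.
Taking the top-ratio projects first gives 2×river cleanup + 2×youth orchestra + 2×street-tree planting + 2×job-training center for 822 (86 k$).
The 13 k$ tied up in job-training center is better spent on literacy program — total rises to 831 (95 k$).
Nothing else within 102 k$ beats 831.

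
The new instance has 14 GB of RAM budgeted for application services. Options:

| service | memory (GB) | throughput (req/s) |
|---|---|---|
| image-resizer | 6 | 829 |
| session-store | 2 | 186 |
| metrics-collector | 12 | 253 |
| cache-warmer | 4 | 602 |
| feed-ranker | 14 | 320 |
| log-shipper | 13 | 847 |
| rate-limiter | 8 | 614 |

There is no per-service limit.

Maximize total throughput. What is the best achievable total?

2033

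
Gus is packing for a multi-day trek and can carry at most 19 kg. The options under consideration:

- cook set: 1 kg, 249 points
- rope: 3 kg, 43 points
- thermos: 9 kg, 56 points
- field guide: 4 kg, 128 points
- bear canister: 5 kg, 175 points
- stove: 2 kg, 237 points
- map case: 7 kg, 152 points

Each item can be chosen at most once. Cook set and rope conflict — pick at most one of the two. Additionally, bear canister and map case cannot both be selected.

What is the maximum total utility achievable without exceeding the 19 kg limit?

Density check — cook set 249.00, stove 118.50, bear canister 35.00 are the best per kg.
Best packing: cook set + field guide + bear canister + stove — 12 kg, 789 total.

789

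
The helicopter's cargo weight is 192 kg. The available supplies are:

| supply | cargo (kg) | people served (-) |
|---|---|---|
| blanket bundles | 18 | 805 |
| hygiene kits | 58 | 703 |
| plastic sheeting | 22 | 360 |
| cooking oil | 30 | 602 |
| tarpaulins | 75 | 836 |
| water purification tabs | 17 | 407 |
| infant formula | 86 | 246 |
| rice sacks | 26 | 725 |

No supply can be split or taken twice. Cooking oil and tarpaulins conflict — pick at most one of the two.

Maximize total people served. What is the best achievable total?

3602

By people served per kg: blanket bundles 44.72, rice sacks 27.88, water purification tabs 23.94 lead.
The ratio ordering already packs tightly: blanket bundles + hygiene kits + plastic sheeting + cooking oil + water purification tabs + rice sacks, 171 kg, 3602.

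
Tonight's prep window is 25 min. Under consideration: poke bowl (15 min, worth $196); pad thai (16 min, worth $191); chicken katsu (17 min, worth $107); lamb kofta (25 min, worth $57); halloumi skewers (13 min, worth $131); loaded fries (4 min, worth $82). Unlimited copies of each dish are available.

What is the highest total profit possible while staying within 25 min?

492

6×loaded fries uses 24 of the 25 min and totals 492.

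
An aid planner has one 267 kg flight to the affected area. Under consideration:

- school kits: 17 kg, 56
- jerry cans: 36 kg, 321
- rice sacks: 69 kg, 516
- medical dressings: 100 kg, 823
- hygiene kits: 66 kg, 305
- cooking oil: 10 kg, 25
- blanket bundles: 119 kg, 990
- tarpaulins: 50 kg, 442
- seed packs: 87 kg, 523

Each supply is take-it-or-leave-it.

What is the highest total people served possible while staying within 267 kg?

2159

Filling by ratio: school kits + jerry cans + cooking oil + blanket bundles + tarpaulins for 1834, with 35 kg left unused.
Replace school kits and tarpaulins with medical dressings: the trade gains 325 net, giving 2159 at 265 kg.
Nothing else within 267 kg beats 2159.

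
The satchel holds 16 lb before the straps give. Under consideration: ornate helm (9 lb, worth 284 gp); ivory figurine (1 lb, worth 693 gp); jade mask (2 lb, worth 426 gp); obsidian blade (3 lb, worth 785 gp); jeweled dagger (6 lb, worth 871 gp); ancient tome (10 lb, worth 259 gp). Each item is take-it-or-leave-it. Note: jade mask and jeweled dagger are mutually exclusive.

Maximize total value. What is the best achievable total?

2349

Taking ivory figurine + obsidian blade + jeweled dagger: 10 lb used, 2349 in value.
Runner-up ornate helm + ivory figurine + jade mask + obsidian blade tops out at 2188.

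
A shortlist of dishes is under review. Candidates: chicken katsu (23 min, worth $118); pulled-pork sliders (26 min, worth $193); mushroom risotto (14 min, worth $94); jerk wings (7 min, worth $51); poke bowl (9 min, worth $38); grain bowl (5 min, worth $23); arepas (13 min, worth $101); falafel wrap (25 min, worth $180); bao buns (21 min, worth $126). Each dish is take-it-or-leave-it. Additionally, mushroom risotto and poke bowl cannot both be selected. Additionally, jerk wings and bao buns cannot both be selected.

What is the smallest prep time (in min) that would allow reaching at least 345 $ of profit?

46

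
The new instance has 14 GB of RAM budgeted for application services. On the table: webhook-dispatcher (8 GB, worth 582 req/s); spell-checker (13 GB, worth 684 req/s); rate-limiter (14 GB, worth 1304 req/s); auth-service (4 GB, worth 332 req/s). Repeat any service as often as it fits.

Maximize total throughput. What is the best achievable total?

1304

Taking rate-limiter: 14 GB used, 1304 in throughput.
That's the maximum — no swap from here does better than 1304.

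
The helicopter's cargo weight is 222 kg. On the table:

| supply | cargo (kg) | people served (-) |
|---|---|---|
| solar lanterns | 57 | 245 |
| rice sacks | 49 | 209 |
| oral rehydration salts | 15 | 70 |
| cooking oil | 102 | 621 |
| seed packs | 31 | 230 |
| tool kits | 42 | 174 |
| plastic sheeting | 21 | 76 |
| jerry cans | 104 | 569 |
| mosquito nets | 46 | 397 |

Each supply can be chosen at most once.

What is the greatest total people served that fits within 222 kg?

1422

Ranking by ratio (people served/kg): mosquito nets 8.63, seed packs 7.42, cooking oil 6.09, jerry cans 5.47.
Filling by ratio: oral rehydration salts + cooking oil + seed packs + plastic sheeting + mosquito nets for 1394, with 7 kg left unused.
Replace oral rehydration salts and plastic sheeting with tool kits: the trade gains 28 net, giving 1422 at 221 kg.
Runner-up oral rehydration salts + cooking oil + seed packs + plastic sheeting + mosquito nets tops out at 1394.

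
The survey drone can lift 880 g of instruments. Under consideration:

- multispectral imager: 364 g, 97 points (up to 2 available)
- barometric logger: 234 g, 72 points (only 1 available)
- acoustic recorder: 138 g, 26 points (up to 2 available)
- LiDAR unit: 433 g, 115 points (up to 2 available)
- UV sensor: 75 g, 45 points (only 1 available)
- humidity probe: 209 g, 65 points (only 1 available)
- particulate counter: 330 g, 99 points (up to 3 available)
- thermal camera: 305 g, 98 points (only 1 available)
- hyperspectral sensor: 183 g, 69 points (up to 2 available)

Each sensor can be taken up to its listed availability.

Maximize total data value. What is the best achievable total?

By data value per g: UV sensor 0.60, hyperspectral sensor 0.38, thermal camera 0.32 lead.
Filling by ratio: UV sensor + thermal camera + 2×hyperspectral sensor for 281, with 134 g left unused.
The 75 g tied up in UV sensor is better spent on humidity probe — total rises to 301 (880 g).
No other feasible combination exceeds 301.

301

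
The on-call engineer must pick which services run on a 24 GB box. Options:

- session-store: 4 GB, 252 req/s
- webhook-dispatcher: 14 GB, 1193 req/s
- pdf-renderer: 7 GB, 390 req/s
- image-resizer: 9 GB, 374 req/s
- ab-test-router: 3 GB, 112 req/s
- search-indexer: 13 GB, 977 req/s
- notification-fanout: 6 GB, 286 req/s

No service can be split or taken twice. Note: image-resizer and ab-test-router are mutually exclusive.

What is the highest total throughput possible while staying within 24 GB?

1731

Taking session-store + webhook-dispatcher + notification-fanout: 24 GB used, 1731 in throughput.
The closest alternative, webhook-dispatcher + pdf-renderer + ab-test-router, reaches only 1695.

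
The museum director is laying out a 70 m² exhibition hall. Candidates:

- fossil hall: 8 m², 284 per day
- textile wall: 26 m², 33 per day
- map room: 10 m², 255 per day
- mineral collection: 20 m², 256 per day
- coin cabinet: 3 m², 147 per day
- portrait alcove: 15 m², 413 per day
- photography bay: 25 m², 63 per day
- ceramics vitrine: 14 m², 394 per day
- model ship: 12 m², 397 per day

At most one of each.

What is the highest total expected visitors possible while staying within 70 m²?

Fossil hall + map room + coin cabinet + portrait alcove + ceramics vitrine + model ship uses 62 of the 70 m² and totals 1890.
Next best is fossil hall + map room + mineral collection + coin cabinet + portrait alcove + model ship at 1752 (68 m²) — short by 138.

1890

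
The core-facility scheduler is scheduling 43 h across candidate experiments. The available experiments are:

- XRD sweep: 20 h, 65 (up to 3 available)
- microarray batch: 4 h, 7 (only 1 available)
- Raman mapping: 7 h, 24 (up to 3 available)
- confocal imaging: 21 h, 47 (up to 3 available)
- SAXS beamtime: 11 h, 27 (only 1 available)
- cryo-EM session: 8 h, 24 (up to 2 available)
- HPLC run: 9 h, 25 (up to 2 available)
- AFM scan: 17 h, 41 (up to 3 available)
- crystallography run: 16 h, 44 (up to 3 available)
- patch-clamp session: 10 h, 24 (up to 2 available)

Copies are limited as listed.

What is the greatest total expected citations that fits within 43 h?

Taking the top-ratio experiments first gives XRD sweep + 3×Raman mapping for 137 (41 h).
Replace Raman mapping with HPLC run: the trade gains 1 net, giving 138 at 43 h.
Every other selection either busts 43 h or exceeds an availability limit or fails to beat 138.

138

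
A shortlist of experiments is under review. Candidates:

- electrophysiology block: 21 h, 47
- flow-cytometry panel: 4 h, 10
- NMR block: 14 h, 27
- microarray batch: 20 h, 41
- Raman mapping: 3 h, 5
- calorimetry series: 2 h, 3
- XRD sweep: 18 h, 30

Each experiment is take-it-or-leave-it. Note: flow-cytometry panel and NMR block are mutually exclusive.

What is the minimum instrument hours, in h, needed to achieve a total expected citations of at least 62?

28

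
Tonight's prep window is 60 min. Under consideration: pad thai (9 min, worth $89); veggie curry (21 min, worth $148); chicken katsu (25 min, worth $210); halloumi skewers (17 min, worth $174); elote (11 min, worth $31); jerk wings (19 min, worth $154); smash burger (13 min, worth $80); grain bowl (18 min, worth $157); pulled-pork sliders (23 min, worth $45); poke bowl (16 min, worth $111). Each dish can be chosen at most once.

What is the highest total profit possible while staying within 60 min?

By profit per min: halloumi skewers 10.24, pad thai 9.89, grain bowl 8.72, chicken katsu 8.40 lead.
Taking the top-ratio dishes first gives pad thai + halloumi skewers + grain bowl + poke bowl for 531 (60 min).
Dropping pad thai and poke bowl frees 25 min; slotting in chicken katsu (25 min) lifts the total to 541 at 60 min.
An exhaustive check of the 1024 subsets confirms 541.

541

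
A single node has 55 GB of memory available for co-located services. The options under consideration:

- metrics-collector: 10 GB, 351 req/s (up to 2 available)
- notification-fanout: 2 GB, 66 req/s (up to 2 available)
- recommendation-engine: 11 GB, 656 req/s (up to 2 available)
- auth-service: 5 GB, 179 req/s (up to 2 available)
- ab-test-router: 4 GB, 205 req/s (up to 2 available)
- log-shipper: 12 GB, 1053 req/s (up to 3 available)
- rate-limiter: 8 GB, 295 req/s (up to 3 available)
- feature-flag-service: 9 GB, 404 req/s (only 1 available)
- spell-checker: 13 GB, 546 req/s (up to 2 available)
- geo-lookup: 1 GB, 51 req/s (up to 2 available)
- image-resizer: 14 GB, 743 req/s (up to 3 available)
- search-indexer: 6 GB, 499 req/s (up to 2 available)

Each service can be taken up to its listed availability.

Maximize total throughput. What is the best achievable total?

4479

Filling by ratio: ab-test-router + 3×log-shipper + 2×geo-lookup + 2×search-indexer for 4464, with 1 GB left unused.
Replace geo-lookup with notification-fanout: the trade gains 15 net, giving 4479 at 55 GB.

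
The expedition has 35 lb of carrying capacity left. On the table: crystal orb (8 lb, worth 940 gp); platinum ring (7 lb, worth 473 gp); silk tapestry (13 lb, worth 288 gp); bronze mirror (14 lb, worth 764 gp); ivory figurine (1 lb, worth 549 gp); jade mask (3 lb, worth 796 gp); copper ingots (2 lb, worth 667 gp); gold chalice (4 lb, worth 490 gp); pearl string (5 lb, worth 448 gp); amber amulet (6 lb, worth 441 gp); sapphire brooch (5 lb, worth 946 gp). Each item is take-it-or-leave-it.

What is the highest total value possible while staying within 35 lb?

5309

The ratio heuristic lands on crystal orb + ivory figurine + jade mask + copper ingots + gold chalice + pearl string + amber amulet + sapphire brooch (5277) but leaves 1 lb idle.
Dropping amber amulet frees 6 lb; slotting in platinum ring (7 lb) lifts the total to 5309 at 35 lb.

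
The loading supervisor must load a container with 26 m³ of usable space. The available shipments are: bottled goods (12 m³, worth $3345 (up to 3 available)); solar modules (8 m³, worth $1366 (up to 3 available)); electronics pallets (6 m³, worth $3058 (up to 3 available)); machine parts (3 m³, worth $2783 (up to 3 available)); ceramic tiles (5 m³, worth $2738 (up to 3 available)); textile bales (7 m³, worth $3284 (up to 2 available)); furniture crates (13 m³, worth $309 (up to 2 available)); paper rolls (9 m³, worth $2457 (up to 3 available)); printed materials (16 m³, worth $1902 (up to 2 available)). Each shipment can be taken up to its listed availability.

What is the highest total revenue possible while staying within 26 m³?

17203

Taking the top-ratio shipments first gives 3×machine parts + 3×ceramic tiles for 16563 (24 m³).
Dropping 2×ceramic tiles frees 10 m³; slotting in 2×electronics pallets (12 m³) lifts the total to 17203 at 26 m³.
Every other selection either busts 26 m³ or exceeds an availability limit or fails to beat 17203.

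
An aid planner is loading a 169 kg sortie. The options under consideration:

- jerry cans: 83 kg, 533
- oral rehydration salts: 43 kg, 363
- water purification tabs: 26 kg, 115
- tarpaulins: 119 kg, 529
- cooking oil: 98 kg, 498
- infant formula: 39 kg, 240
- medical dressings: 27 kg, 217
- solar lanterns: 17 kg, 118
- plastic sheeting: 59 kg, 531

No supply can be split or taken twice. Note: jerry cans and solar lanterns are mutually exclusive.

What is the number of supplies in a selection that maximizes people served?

The maximum people served within 169 kg is 1351.
oral rehydration salts + infant formula + medical dressings + plastic sheeting hits 1351 at 168 kg.
All optima have 4 supplies.

4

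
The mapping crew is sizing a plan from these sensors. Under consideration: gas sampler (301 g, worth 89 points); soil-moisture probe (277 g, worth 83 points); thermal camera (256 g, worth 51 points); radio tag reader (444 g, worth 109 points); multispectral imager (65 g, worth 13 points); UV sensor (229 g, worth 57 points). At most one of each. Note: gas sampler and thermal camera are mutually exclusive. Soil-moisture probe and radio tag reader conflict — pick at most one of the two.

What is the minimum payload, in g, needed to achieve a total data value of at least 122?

Minimise g subject to total data value ≥ 122.
soil-moisture probe + UV sensor: 140 data value at 506 g.
Below 506 g the best achievable stays under 122.

506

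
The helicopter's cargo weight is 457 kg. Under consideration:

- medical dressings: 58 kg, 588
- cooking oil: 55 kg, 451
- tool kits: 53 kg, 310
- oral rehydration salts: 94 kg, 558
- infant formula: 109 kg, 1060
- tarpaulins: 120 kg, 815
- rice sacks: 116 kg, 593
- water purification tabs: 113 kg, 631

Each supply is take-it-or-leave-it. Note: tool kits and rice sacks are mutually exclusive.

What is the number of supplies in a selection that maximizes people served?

Optimal total is 3545.
One optimal bundle: medical dressings + cooking oil + infant formula + tarpaulins + water purification tabs (455 kg).
Every optimal selection uses 5 supplies.

5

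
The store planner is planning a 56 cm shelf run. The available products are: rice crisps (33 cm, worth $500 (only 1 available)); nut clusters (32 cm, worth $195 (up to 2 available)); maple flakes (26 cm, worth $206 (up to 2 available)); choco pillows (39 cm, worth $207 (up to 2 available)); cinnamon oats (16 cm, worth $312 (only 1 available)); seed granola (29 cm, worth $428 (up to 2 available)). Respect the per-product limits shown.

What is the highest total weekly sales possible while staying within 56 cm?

812

Taking rice crisps + cinnamon oats: 49 cm used, 812 in weekly sales.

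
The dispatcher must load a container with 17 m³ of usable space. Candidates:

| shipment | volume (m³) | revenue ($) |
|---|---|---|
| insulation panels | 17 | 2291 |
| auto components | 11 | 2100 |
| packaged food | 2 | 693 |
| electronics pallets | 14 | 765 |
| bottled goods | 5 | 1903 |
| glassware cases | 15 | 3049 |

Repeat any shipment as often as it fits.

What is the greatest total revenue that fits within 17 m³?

6402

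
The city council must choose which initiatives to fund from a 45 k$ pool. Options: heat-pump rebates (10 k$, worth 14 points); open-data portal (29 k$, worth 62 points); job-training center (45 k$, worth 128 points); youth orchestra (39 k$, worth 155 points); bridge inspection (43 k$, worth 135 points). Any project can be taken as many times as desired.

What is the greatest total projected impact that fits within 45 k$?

155

Youth orchestra uses 39 of the 45 k$ and totals 155.
Nothing else within 45 k$ beats 155.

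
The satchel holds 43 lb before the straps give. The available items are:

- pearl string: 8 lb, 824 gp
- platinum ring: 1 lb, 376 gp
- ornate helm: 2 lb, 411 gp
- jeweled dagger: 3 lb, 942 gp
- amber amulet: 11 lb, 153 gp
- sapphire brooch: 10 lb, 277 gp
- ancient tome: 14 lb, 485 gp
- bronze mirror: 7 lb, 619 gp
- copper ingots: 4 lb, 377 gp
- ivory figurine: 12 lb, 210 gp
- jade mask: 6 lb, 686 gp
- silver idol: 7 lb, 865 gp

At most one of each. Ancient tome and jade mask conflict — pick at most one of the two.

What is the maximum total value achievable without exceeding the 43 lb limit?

5100

Best packing: pearl string + platinum ring + ornate helm + jeweled dagger + bronze mirror + copper ingots + jade mask + silver idol — 38 lb, 5100 total.
Every other selection either busts 43 lb or breaks a pairing rule or fails to beat 5100.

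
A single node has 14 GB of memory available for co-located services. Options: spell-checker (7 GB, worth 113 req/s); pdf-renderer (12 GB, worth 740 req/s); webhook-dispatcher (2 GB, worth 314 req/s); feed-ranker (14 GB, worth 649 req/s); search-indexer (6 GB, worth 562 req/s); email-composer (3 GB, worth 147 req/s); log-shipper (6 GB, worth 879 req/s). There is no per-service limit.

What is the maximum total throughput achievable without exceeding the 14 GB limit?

2198

The ratio ordering already packs tightly: 7×webhook-dispatcher, 14 GB, 2198.
Every other selection either busts 14 GB or fails to beat 2198.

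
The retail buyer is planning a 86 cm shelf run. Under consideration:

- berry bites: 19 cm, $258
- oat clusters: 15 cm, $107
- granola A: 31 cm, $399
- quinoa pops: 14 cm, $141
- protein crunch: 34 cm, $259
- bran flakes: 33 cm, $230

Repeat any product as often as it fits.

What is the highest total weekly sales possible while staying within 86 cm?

1056

Greedy by ratio would take 4×berry bites: 76 cm used, total 1032.
Dropping berry bites frees 19 cm; slotting in 2×quinoa pops (28 cm) lifts the total to 1056 at 85 cm.
No other feasible combination exceeds 1056.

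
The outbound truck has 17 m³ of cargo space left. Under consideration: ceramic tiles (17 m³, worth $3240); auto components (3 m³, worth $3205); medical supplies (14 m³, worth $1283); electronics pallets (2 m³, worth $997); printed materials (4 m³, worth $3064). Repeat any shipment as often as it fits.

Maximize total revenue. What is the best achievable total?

Density check — auto components 1068.33, printed materials 766.00, electronics pallets 498.50 are the best per m³.
Taking 5×auto components + electronics pallets: 17 m³ used, 17022 in revenue.
Every other selection either busts 17 m³ or fails to beat 17022.

17022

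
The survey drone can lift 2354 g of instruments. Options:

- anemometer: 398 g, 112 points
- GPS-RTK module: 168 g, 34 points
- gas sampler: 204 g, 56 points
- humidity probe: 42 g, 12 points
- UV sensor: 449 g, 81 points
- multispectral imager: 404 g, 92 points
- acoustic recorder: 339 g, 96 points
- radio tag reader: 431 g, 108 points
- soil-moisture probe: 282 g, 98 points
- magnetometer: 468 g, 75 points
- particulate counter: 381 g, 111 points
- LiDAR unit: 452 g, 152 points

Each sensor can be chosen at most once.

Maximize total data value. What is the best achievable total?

Filling by ratio: anemometer + GPS-RTK module + gas sampler + humidity probe + acoustic recorder + soil-moisture probe + particulate counter + LiDAR unit for 671, with 88 g left unused.
Replace GPS-RTK module and gas sampler with radio tag reader: the trade gains 18 net, giving 689 at 2325 g.
No other feasible combination exceeds 689.

689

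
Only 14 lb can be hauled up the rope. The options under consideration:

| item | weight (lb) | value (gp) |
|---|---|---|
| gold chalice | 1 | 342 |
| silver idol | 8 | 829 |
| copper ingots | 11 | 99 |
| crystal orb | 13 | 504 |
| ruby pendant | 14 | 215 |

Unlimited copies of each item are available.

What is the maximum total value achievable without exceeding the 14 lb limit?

Ranking by ratio (value/lb): gold chalice 342.00, silver idol 103.62, crystal orb 38.77, ruby pendant 15.36.
14×gold chalice uses 14 of the 14 lb and totals 4788.
Nothing else within 14 lb beats 4788.

4788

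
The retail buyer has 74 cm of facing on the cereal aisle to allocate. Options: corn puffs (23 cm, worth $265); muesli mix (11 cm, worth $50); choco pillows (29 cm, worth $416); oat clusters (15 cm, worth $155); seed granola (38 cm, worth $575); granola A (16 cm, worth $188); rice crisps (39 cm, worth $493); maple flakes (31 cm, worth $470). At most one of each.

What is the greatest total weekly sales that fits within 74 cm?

1045

By weekly sales per cm: maple flakes 15.16, seed granola 15.13, choco pillows 14.34 lead.
Seed granola + maple flakes uses 69 of the 74 cm and totals 1045.
That's the maximum — no swap from here does better than 1045.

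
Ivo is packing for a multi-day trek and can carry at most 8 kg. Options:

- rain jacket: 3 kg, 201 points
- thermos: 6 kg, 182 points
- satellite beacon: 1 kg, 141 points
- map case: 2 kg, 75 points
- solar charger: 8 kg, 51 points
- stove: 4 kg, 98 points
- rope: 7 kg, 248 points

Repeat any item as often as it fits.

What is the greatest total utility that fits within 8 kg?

1128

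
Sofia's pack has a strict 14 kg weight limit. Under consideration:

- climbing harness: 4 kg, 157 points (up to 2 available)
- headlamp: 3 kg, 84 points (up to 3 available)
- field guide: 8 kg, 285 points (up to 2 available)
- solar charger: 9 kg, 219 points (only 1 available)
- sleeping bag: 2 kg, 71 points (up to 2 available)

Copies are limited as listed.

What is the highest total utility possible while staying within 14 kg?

513

Taking the top-ratio items first gives 2×climbing harness + 2×sleeping bag for 456 (12 kg).
The 6 kg tied up in climbing harness and sleeping bag is better spent on field guide — total rises to 513 (14 kg).
Every other selection either busts 14 kg or exceeds an availability limit or fails to beat 513.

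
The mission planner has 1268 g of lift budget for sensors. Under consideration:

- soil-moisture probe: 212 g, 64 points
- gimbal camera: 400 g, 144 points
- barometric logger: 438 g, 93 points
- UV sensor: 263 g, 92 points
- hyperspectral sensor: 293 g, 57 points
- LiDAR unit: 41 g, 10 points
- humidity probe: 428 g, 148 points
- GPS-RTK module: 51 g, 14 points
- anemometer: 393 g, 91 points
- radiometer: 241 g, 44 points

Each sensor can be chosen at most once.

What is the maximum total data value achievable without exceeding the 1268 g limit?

By data value per g: gimbal camera 0.36, UV sensor 0.35, humidity probe 0.35, soil-moisture probe 0.30 lead.
The ratio ordering already packs tightly: gimbal camera + UV sensor + LiDAR unit + humidity probe + GPS-RTK module, 1183 g, 408.

408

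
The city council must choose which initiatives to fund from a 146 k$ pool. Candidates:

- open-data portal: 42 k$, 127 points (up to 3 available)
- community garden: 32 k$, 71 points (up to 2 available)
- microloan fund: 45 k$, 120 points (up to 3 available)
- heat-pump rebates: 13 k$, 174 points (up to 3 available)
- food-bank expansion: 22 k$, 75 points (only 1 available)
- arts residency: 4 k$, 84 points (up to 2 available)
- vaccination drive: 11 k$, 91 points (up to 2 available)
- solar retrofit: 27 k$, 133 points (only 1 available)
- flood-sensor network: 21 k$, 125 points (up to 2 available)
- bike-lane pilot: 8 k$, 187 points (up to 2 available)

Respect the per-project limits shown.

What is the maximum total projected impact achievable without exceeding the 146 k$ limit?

Taking the top-ratio projects first gives 3×heat-pump rebates + 2×arts residency + 2×vaccination drive + 2×flood-sensor network + 2×bike-lane pilot for 1496 (127 k$).
Dropping vaccination drive frees 11 k$; slotting in solar retrofit (27 k$) lifts the total to 1538 at 143 k$.
That's the maximum — no swap from here does better than 1538.

1538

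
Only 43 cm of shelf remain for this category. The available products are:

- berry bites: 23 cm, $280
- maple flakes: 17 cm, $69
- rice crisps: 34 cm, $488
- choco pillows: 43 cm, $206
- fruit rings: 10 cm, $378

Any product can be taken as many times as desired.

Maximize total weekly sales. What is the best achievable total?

1512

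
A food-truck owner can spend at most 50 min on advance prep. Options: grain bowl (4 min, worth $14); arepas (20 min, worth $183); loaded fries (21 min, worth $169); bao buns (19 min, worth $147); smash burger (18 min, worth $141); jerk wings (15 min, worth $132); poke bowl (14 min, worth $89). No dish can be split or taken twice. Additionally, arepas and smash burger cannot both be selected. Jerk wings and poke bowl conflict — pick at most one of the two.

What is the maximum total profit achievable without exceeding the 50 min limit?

Taking grain bowl + arepas + loaded fries: 45 min used, 366 in profit.

366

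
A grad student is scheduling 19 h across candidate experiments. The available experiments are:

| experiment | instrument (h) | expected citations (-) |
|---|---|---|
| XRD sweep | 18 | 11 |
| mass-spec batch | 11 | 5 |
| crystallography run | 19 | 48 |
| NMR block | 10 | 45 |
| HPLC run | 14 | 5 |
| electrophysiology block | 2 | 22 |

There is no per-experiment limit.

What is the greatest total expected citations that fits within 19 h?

198

By expected citations per h: electrophysiology block 11.00, NMR block 4.50, crystallography run 2.53, XRD sweep 0.61 lead.
Taking 9×electrophysiology block: 18 h used, 198 in expected citations.
Nothing else within 19 h beats 198.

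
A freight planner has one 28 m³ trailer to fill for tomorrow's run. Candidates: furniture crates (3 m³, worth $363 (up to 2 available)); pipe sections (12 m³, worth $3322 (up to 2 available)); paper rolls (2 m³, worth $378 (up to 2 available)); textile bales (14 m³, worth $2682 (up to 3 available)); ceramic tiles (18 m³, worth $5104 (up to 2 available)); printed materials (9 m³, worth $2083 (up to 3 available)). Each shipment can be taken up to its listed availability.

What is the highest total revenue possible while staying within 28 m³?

7400

Density check — ceramic tiles 283.56, pipe sections 276.83, printed materials 231.44 are the best per m³.
Greedy by ratio would take ceramic tiles + printed materials: 27 m³ used, total 7187.
The 27 m³ tied up in ceramic tiles and printed materials is better spent on 2×pipe sections + 2×paper rolls — total rises to 7400 (28 m³).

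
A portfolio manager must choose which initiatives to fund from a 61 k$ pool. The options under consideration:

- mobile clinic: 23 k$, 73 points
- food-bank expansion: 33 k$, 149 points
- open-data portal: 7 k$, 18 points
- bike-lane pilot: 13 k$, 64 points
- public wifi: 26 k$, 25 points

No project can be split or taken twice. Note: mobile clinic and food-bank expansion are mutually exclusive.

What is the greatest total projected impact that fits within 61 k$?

Ranking by ratio (projected impact/k$): bike-lane pilot 4.92, food-bank expansion 4.52, mobile clinic 3.17.
The ratio ordering already packs tightly: food-bank expansion + open-data portal + bike-lane pilot, 53 k$, 231.

231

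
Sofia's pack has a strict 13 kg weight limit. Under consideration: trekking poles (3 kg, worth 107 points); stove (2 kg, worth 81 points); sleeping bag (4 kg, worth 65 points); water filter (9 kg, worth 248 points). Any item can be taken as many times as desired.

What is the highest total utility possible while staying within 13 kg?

A density-first pass picks 6×stove — 486 at 12 kg.
Replace stove with trekking poles: the trade gains 26 net, giving 512 at 13 kg.
No other feasible combination exceeds 512.

512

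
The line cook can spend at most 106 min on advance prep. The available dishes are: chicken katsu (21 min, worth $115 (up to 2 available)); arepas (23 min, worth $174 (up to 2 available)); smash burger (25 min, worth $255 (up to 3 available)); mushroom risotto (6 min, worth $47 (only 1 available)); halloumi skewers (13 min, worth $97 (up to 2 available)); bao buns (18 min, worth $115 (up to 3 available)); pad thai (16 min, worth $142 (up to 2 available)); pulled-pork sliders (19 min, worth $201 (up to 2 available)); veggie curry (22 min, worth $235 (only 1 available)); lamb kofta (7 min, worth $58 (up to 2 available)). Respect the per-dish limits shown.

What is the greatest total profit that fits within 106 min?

The ratio heuristic lands on smash burger + pad thai + 2×pulled-pork sliders + veggie curry (1034) but leaves 5 min idle.
Dropping pad thai and pulled-pork sliders frees 35 min; slotting in smash burger + 2×lamb kofta (39 min) lifts the total to 1062 at 105 min.
Nothing else within 106 min beats 1062.

1062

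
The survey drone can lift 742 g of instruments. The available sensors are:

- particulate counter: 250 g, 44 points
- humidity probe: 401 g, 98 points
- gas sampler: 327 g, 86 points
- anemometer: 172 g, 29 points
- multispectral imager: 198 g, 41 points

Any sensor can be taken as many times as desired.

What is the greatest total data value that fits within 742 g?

184

The ratio heuristic lands on 2×gas sampler (172) but leaves 88 g idle.
Dropping gas sampler frees 327 g; slotting in humidity probe (401 g) lifts the total to 184 at 728 g.
The spare 14 g is too small for any remaining sensor, and no exchange beats 184.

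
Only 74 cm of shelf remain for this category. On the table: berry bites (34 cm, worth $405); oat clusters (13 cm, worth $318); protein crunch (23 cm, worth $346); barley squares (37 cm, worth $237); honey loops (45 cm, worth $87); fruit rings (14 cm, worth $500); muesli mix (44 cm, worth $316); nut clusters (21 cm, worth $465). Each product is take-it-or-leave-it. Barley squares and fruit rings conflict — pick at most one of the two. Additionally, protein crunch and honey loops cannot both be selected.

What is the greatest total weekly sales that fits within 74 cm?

1629

Taking oat clusters + protein crunch + fruit rings + nut clusters: 71 cm used, 1629 in weekly sales.
Next best is berry bites + fruit rings + nut clusters at 1370 (69 cm) — short by 259.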